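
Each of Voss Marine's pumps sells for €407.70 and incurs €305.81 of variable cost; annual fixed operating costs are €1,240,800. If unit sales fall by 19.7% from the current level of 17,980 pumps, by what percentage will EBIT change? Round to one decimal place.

-61.0%

At 17,980 units, contribution = 17,980 × €101.89 = €1,831,982.20.
Subtracting fixed costs: EBIT = €1,831,982.20 − €1,240,800 = €591,182.20.
DOL = contribution ÷ EBIT = €1,831,982.20 ÷ €591,182.20 = 3.0988.
%ΔEBIT = DOL × %ΔSales = 3.0988 × -19.7% = -61.0%.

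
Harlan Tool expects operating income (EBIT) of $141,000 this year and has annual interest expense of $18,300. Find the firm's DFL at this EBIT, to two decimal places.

Interest = $18,300.00.
DFL = EBIT ÷ (EBIT − I) = $141,000 ÷ ($141,000 − $18,300.00) = $141,000 ÷ $122,700.00 = 1.1491.

1.15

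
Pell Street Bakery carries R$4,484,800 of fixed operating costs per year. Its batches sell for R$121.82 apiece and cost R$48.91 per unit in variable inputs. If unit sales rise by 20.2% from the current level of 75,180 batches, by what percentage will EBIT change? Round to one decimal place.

+111.1%

Total contribution margin = 75,180 × R$72.91 = R$5,481,373.80.
EBIT = R$5,481,373.80 − R$4,484,800 = R$996,573.80.
Degree of operating leverage = R$5,481,373.80 / R$996,573.80 = 5.5002.
Operating income changes by 5.5002 × +20.2% = +111.1%.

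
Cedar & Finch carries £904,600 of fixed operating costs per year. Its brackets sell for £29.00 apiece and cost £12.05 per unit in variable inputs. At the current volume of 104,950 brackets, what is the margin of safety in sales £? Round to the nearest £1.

Each unit contributes £29.00 − £12.05 = £16.95. Break-even units = £904,600 ÷ £16.95 = 53,368.73; break-even revenue = 53,368.73 × £29.00 = £1,547,693.22.
Current sales = 104,950 × £29.00 = £3,043,550.00.
Margin of safety = £3,043,550.00 − £1,547,693.22 = £1,495,857.

£1,495,857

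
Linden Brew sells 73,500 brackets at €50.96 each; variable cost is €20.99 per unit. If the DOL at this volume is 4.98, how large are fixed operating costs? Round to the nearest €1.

At 73,500 units, contribution = 73,500 × €29.97 = €2,202,795.00.
DOL = contribution / EBIT, so EBIT = €2,202,795.00 / 4.98 = €442,328.31.
And FC = contribution − EBIT = €2,202,795.00 − €442,328.31 = €1,760,467.

€1,760,467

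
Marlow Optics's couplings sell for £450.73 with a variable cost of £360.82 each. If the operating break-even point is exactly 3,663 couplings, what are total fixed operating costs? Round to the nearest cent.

£329,340.33

Each unit contributes £450.73 − £360.82 = £89.91.
Since BE = FC / CM, FC = 3,663 × £89.91 = £329,340.33.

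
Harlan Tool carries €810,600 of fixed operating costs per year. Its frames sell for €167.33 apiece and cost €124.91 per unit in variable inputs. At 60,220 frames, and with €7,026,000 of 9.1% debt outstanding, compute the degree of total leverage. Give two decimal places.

At 60,220 units, contribution = 60,220 × €42.42 = €2,554,532.40.
EBIT = €2,554,532.40 − €810,600 = €1,743,932.40. Interest = €639,366.00, so EBIT − I = €1,104,566.40.
Degree of total leverage = total CM / (EBIT − interest) = €2,554,532.40 / €1,104,566.40 = 2.3127.

2.31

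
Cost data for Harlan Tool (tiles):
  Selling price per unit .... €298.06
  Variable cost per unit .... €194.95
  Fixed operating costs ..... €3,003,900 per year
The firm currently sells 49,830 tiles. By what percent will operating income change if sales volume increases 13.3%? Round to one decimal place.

+32.0%

Total contribution margin = 49,830 × €103.11 = €5,137,971.30.
EBIT = €5,137,971.30 − €3,003,900 = €2,134,071.30.
Degree of operating leverage = €5,137,971.30 / €2,134,071.30 = 2.4076.
%ΔEBIT = DOL × %ΔSales = 2.4076 × +13.3% = +32.0%.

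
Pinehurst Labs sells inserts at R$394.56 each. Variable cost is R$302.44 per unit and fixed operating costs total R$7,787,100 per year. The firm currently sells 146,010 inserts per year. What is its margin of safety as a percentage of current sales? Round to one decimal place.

Each unit contributes R$394.56 − R$302.44 = R$92.12. Break-even units = R$7,787,100 ÷ R$92.12 = 84,532.13; break-even revenue = 84,532.13 × R$394.56 = R$33,352,998.00.
Current sales = 146,010 × R$394.56 = R$57,609,705.60.
Margin of safety = (R$57,609,705.60 − R$33,352,998.00) ÷ R$57,609,705.60 = 42.1%.

42.1%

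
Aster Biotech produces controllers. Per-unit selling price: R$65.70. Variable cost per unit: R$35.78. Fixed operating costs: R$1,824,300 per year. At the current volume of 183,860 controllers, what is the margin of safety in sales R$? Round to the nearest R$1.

R$8,073,703

Contribution margin per unit = R$65.70 − R$35.78 = R$29.92. Break-even units = R$1,824,300 ÷ R$29.92 = 60,972.59; break-even revenue = 60,972.59 × R$65.70 = R$4,005,899.40.
Current sales = 183,860 × R$65.70 = R$12,079,602.00.
Margin of safety = R$12,079,602.00 − R$4,005,899.40 = R$8,073,703.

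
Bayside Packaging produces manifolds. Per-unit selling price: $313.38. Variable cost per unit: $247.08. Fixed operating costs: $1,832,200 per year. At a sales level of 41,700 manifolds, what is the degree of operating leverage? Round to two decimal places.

Total contribution margin = 41,700 × $66.30 = $2,764,710.00.
Operating income = contribution − fixed costs = $2,764,710.00 − $1,832,200 = $932,510.00.
DOL = contribution ÷ EBIT = $2,764,710.00 ÷ $932,510.00 = 2.9648.

2.96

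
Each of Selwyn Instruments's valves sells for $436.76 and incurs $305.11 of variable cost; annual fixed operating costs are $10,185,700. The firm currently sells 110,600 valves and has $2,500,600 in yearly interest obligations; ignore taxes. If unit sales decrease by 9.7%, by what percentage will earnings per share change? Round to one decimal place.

At 110,600 units, contribution = 110,600 × $131.65 = $14,560,490.00.
Operating income = contribution − fixed costs = $14,560,490.00 − $10,185,700 = $4,374,790.00.
After interest of $2,500,600.00, pre-tax earnings = $1,874,190.00.
Degree of combined leverage = contribution ÷ (EBIT − I) = $14,560,490.00 ÷ $1,874,190.00 = 7.7690.
%ΔEPS = DCL × %ΔSales = 7.7690 × -9.7% = -75.4%.

-75.4%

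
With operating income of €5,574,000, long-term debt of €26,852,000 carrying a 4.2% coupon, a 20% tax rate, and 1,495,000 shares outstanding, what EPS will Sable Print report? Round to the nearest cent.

€2.38

Pre-tax income = €5,574,000 − €1,127,784.00 = €4,446,216.00.
Net income = €4,446,216.00 × (1 − 0.20) = €3,556,972.80.
EPS = €3,556,972.80 ÷ 1,495,000 = €2.38.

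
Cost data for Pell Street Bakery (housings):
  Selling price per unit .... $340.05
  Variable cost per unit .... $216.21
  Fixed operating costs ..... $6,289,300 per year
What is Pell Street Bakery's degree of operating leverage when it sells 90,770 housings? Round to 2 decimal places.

2.27

Contribution at this volume is 90,770 × $123.84 = $11,240,956.80.
Operating income = contribution − fixed costs = $11,240,956.80 − $6,289,300 = $4,951,656.80.
So DOL = total CM / EBIT = $11,240,956.80 / $4,951,656.80 = 2.2701.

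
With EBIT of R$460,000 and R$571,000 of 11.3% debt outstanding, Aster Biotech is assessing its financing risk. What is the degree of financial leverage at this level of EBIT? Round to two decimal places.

Annual interest charges come to R$64,523.00.
DFL = EBIT ÷ (EBIT − I) = R$460,000 ÷ (R$460,000 − R$64,523.00) = R$460,000 ÷ R$395,477.00 = 1.1632.

1.16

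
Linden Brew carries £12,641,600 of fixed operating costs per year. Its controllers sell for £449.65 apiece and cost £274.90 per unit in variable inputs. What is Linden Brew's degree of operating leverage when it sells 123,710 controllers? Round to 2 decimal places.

2.41

Total contribution margin = 123,710 × £174.75 = £21,618,322.50.
Subtracting fixed costs: EBIT = £21,618,322.50 − £12,641,600 = £8,976,722.50.
DOL = contribution ÷ EBIT = £21,618,322.50 ÷ £8,976,722.50 = 2.4083.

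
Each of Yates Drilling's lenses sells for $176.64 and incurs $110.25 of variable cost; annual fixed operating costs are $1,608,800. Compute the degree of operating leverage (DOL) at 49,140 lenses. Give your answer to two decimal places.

Contribution at this volume is 49,140 × $66.39 = $3,262,404.60.
Operating income = contribution − fixed costs = $3,262,404.60 − $1,608,800 = $1,653,604.60.
So DOL = total CM / EBIT = $3,262,404.60 / $1,653,604.60 = 1.9729.

1.97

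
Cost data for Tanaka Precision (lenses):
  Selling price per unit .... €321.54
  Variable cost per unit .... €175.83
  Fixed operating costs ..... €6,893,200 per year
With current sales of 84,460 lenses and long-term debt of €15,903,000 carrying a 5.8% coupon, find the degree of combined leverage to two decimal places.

Contribution at this volume is 84,460 × €145.71 = €12,306,666.60.
EBIT = €12,306,666.60 − €6,893,200 = €5,413,466.60. Interest = €922,374.00.
DOL = €12,306,666.60 ÷ €5,413,466.60 = 2.2733; DFL = €5,413,466.60 ÷ €4,491,092.60 = 1.2054.
Combined leverage = 2.2733 × 1.2054 = 2.7402.

2.74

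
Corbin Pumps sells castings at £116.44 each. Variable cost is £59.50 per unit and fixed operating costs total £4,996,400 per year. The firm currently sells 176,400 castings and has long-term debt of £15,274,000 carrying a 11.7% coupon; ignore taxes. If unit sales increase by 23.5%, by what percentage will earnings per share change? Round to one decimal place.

Total contribution margin = 176,400 × £56.94 = £10,044,216.00.
Operating income = contribution − fixed costs = £10,044,216.00 − £4,996,400 = £5,047,816.00.
Interest = £1,787,058.00, so EBIT − I = £3,260,758.00.
DCL = total CM / (EBIT − I) = £10,044,216.00 / £3,260,758.00 = 3.0803.
%ΔEPS = DCL × %ΔSales = 3.0803 × +23.5% = +72.4%.

+72.4%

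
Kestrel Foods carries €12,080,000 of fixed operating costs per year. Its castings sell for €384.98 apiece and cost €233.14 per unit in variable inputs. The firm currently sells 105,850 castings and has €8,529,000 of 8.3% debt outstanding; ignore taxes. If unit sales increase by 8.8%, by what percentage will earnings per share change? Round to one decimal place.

Total contribution margin = 105,850 × €151.84 = €16,072,264.00.
EBIT = €16,072,264.00 − €12,080,000 = €3,992,264.00.
Interest = €707,907.00, so EBIT − I = €3,284,357.00.
Degree of combined leverage = contribution ÷ (EBIT − I) = €16,072,264.00 ÷ €3,284,357.00 = 4.8936.
%ΔEPS = DCL × %ΔSales = 4.8936 × +8.8% = +43.1%.

+43.1%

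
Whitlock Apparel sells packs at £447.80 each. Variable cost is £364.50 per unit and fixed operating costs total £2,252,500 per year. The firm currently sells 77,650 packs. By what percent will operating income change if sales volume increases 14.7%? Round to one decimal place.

+22.6%

Contribution at this volume is 77,650 × £83.30 = £6,468,245.00.
EBIT = £6,468,245.00 − £2,252,500 = £4,215,745.00.
DOL = contribution ÷ EBIT = £6,468,245.00 ÷ £4,215,745.00 = 1.5343.
So EBIT moves 1.5343 × (+14.7%) = +22.6%.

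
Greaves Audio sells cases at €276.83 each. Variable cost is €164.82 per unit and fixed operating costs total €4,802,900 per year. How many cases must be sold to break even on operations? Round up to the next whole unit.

Contribution margin per unit = €276.83 − €164.82 = €112.01.
Break-even volume = fixed costs ÷ CM per unit = €4,802,900 ÷ €112.01 = 42,879.21, so 42,880 cases.

42,880 cases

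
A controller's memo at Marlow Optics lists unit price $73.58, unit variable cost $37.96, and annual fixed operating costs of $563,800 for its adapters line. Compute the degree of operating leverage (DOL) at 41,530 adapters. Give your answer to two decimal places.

Total contribution margin = 41,530 × $35.62 = $1,479,298.60.
Subtracting fixed costs: EBIT = $1,479,298.60 − $563,800 = $915,498.60.
DOL = contribution ÷ EBIT = $1,479,298.60 ÷ $915,498.60 = 1.6158.

1.62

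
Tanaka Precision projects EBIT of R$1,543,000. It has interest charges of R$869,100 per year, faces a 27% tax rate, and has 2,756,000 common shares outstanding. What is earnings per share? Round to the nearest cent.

Interest = R$869,100.00, so EBT = R$1,543,000 − R$869,100.00 = R$673,900.00.
After tax at 27%: net income = R$673,900.00 × 0.73 = R$491,947.00.
EPS = R$491,947.00 ÷ 2,756,000 = R$0.18.

R$0.18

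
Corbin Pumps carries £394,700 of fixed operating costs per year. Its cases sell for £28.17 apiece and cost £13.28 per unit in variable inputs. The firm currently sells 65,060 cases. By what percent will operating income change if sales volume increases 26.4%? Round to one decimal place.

Total contribution margin = 65,060 × £14.89 = £968,743.40.
Operating income = contribution − fixed costs = £968,743.40 − £394,700 = £574,043.40.
So DOL = total CM / EBIT = £968,743.40 / £574,043.40 = 1.6876.
So EBIT moves 1.6876 × (+26.4%) = +44.6%.

+44.6%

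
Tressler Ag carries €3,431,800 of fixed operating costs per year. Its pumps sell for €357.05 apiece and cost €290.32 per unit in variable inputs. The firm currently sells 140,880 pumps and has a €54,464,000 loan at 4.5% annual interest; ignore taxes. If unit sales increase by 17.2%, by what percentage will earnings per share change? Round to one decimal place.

Total contribution margin = 140,880 × €66.73 = €9,400,922.40.
Operating income = contribution − fixed costs = €9,400,922.40 − €3,431,800 = €5,969,122.40.
Interest = €2,450,880.00, so EBIT − I = €3,518,242.40.
Degree of combined leverage = contribution ÷ (EBIT − I) = €9,400,922.40 ÷ €3,518,242.40 = 2.6721.
%ΔEPS = DCL × %ΔSales = 2.6721 × +17.2% = +46.0%.

+46.0%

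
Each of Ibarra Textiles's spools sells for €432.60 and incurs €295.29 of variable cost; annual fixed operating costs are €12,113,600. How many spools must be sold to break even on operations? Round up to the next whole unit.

Contribution margin per unit = €432.60 − €295.29 = €137.31.
Units to break even: €12,113,600 ÷ €137.31 = 88,220.81, rounded up to 88,221.

88,221 spools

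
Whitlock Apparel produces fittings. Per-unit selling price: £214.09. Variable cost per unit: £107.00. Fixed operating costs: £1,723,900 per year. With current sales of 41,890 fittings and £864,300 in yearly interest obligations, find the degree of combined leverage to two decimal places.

2.36

Contribution at this volume is 41,890 × £107.09 = £4,486,000.10.
Operating income = contribution − fixed costs = £4,486,000.10 − £1,723,900 = £2,762,100.10. Interest = £864,300.00, so EBIT − I = £1,897,800.10.
Degree of total leverage = total CM / (EBIT − interest) = £4,486,000.10 / £1,897,800.10 = 2.3638.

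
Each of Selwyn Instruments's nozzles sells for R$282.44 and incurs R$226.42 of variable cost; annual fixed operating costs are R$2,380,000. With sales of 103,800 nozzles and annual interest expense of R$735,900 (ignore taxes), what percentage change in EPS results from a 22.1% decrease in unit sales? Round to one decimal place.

Contribution at this volume is 103,800 × R$56.02 = R$5,814,876.00.
Subtracting fixed costs: EBIT = R$5,814,876.00 − R$2,380,000 = R$3,434,876.00.
After interest of R$735,900.00, pre-tax earnings = R$2,698,976.00.
Degree of combined leverage = contribution ÷ (EBIT − I) = R$5,814,876.00 ÷ R$2,698,976.00 = 2.1545.
EPS therefore changes by 2.1545 × (-22.1%) = -47.6%.

-47.6%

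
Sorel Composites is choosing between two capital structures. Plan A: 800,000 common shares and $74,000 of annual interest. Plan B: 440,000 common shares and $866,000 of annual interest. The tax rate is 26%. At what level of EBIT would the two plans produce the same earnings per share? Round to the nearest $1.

Set EPS_A = EPS_B: (EBIT − $74,000)(1 − 0.26) ÷ 800,000 = (EBIT − $866,000)(1 − 0.26) ÷ 440,000.
The (1 − t) factor cancels: (EBIT − 74,000) × 440,000 = (EBIT − 866,000) × 800,000.
Solving, EBIT = (866,000·800,000 − 74,000·440,000) / (800,000 − 440,000) = 660,240,000,000 / 360,000 = 1,834,000.00.

$1,834,000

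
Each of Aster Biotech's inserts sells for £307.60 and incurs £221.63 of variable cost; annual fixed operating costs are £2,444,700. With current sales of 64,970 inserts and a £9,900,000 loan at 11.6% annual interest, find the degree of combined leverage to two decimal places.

2.80

Total contribution margin = 64,970 × £85.97 = £5,585,470.90.
EBIT = £5,585,470.90 − £2,444,700 = £3,140,770.90. Interest = £1,148,400.00, so EBIT − I = £1,992,370.90.
Degree of total leverage = total CM / (EBIT − interest) = £5,585,470.90 / £1,992,370.90 = 2.8034.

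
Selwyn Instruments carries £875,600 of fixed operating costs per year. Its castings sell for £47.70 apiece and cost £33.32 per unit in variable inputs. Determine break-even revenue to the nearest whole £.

Contribution margin per unit = £47.70 − £33.32 = £14.38, a CM ratio of £14.38 ÷ £47.70 = 0.3015.
Break-even sales = FC ÷ CM ratio = £875,600 × £47.70 / £14.38 = £2,904,459.

£2,904,459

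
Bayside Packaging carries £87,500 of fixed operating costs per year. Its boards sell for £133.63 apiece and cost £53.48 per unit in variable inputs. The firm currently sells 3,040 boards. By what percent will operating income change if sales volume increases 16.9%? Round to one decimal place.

Total contribution margin = 3,040 × £80.15 = £243,656.00.
EBIT = £243,656.00 − £87,500 = £156,156.00.
DOL = contribution ÷ EBIT = £243,656.00 ÷ £156,156.00 = 1.5603.
So EBIT moves 1.5603 × (+16.9%) = +26.4%.

+26.4%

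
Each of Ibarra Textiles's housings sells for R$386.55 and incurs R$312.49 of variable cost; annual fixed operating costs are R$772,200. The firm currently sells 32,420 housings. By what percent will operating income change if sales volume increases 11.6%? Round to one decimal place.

Total contribution margin = 32,420 × R$74.06 = R$2,401,025.20.
Subtracting fixed costs: EBIT = R$2,401,025.20 − R$772,200 = R$1,628,825.20.
Degree of operating leverage = R$2,401,025.20 / R$1,628,825.20 = 1.4741.
So EBIT moves 1.4741 × (+11.6%) = +17.1%.

+17.1%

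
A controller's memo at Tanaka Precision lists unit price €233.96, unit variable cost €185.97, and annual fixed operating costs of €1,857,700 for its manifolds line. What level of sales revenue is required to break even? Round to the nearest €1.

Contribution margin per unit = €233.96 − €185.97 = €47.99, a CM ratio of €47.99 ÷ €233.96 = 0.2051.
Break-even revenue = fixed costs × price ÷ CM = €1,857,700 × €233.96 ÷ €47.99 = €9,056,626.

€9,056,626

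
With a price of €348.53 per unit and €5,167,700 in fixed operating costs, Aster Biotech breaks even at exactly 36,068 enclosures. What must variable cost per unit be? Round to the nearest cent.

€205.25

Contribution per unit must be FC / Q = €5,167,700 / 36,068 = €143.2766.
Hence VC = price − CM = €348.53 − €143.2766 = €205.25.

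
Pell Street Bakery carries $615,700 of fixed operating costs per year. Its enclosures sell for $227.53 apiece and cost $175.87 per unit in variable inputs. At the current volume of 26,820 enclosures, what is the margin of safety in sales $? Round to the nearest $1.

Contribution margin per unit = $227.53 − $175.87 = $51.66. Break-even units = $615,700 ÷ $51.66 = 11,918.31; break-even revenue = 11,918.31 × $227.53 = $2,711,773.54.
Actual sales revenue = 26,820 × $227.53 = $6,102,354.60.
Margin of safety = $6,102,354.60 − $2,711,773.54 = $3,390,581.

$3,390,581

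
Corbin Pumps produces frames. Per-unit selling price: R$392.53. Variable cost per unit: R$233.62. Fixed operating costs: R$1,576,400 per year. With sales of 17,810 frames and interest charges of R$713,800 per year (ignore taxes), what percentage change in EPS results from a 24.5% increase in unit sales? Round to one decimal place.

+128.4%

Contribution at this volume is 17,810 × R$158.91 = R$2,830,187.10.
EBIT = R$2,830,187.10 − R$1,576,400 = R$1,253,787.10.
Interest = R$713,800.00, so EBIT − I = R$539,987.10.
Degree of combined leverage = contribution ÷ (EBIT − I) = R$2,830,187.10 ÷ R$539,987.10 = 5.2412.
EPS therefore changes by 5.2412 × (+24.5%) = +128.4%.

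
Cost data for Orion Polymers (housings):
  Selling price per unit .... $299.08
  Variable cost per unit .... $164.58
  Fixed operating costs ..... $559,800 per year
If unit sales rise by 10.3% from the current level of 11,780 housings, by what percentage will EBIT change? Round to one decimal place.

At 11,780 units, contribution = 11,780 × $134.50 = $1,584,410.00.
Operating income = contribution − fixed costs = $1,584,410.00 − $559,800 = $1,024,610.00.
So DOL = total CM / EBIT = $1,584,410.00 / $1,024,610.00 = 1.5464.
So EBIT moves 1.5464 × (+10.3%) = +15.9%.

+15.9%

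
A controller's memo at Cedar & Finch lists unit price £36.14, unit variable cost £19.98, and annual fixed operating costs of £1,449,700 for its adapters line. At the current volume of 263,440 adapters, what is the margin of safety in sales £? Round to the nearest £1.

£6,278,633

Each unit contributes £36.14 − £19.98 = £16.16. Break-even units = £1,449,700 ÷ £16.16 = 89,709.16; break-even revenue = 89,709.16 × £36.14 = £3,242,088.99.
Current sales = 263,440 × £36.14 = £9,520,721.60.
Margin of safety = £9,520,721.60 − £3,242,088.99 = £6,278,633.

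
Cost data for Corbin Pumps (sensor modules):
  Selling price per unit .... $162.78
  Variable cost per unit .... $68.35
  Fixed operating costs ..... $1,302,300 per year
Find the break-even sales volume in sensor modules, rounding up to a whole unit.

Contribution margin per unit = $162.78 − $68.35 = $94.43.
Break-even Q = $1,302,300 / $94.43 = 13,791.17 → 13,792 sensor modules.

13,792 sensor modules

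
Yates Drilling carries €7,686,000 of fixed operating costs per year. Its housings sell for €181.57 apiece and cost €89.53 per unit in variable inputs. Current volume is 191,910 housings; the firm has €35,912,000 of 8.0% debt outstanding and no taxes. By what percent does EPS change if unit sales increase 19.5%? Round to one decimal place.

At 191,910 units, contribution = 191,910 × €92.04 = €17,663,396.40.
EBIT = €17,663,396.40 − €7,686,000 = €9,977,396.40.
After interest of €2,872,960.00, pre-tax earnings = €7,104,436.40.
DCL = total CM / (EBIT − I) = €17,663,396.40 / €7,104,436.40 = 2.4862.
EPS therefore changes by 2.4862 × (+19.5%) = +48.5%.

+48.5%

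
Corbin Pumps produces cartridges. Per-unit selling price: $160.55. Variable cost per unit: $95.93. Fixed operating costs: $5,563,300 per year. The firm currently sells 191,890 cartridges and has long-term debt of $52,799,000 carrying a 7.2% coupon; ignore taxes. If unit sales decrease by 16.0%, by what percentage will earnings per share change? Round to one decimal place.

Total contribution margin = 191,890 × $64.62 = $12,399,931.80.
Subtracting fixed costs: EBIT = $12,399,931.80 − $5,563,300 = $6,836,631.80.
Interest = $3,801,528.00, so EBIT − I = $3,035,103.80.
Degree of combined leverage = contribution ÷ (EBIT − I) = $12,399,931.80 ÷ $3,035,103.80 = 4.0855.
%ΔEPS = DCL × %ΔSales = 4.0855 × -16.0% = -65.4%.

-65.4%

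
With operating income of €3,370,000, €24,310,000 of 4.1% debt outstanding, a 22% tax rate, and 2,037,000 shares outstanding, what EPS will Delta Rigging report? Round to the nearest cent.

Pre-tax income = €3,370,000 − €996,710.00 = €2,373,290.00.
After tax at 22%: net income = €2,373,290.00 × 0.78 = €1,851,166.20.
EPS = €1,851,166.20 ÷ 2,037,000 = €0.91.

€0.91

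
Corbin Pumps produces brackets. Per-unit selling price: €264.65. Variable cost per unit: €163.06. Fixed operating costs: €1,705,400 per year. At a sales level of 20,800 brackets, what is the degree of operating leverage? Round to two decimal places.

At 20,800 units, contribution = 20,800 × €101.59 = €2,113,072.00.
EBIT = €2,113,072.00 − €1,705,400 = €407,672.00.
So DOL = total CM / EBIT = €2,113,072.00 / €407,672.00 = 5.1833.

5.18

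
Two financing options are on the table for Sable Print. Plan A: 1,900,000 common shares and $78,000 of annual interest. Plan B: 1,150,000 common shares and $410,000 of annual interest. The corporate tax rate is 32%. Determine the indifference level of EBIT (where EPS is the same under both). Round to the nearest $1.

At indifference, (EBIT − 78,000)(1 − t)/1,900,000 = (EBIT − 410,000)(1 − t)/1,150,000.
Cancelling (1 − t) and cross-multiplying: 1,150,000·(EBIT − 78,000) = 1,900,000·(EBIT − 410,000).
EBIT × (1,900,000 − 1,150,000) = 410,000 × 1,900,000 − 78,000 × 1,150,000 = 689,300,000,000, so EBIT = 689,300,000,000 ÷ 750,000 = 919,066.67.

$919,067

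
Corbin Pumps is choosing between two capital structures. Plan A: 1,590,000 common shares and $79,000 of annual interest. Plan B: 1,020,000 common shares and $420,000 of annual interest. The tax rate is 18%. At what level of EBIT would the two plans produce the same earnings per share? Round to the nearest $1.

At indifference, (EBIT − 79,000)(1 − t)/1,590,000 = (EBIT − 420,000)(1 − t)/1,020,000.
Cancelling (1 − t) and cross-multiplying: 1,020,000·(EBIT − 79,000) = 1,590,000·(EBIT − 420,000).
Solving, EBIT = (420,000·1,590,000 − 79,000·1,020,000) / (1,590,000 − 1,020,000) = 587,220,000,000 / 570,000 = 1,030,210.53.

$1,030,211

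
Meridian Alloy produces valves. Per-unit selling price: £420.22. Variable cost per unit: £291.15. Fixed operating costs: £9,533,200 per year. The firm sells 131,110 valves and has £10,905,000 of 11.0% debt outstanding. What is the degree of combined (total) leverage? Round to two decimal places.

Total contribution margin = 131,110 × £129.07 = £16,922,367.70.
Operating income = contribution − fixed costs = £16,922,367.70 − £9,533,200 = £7,389,167.70. Interest = £1,199,550.00, so EBIT − I = £6,189,617.70.
DCL = contribution ÷ (EBIT − I) = £16,922,367.70 ÷ £6,189,617.70 = 2.7340.

2.73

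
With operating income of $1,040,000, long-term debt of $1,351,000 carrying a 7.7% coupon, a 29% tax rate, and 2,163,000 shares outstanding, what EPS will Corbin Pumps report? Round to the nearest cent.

$0.31

Interest = $104,027.00, so EBT = $1,040,000 − $104,027.00 = $935,973.00.
After tax at 29%: net income = $935,973.00 × 0.71 = $664,540.83.
Per share: $664,540.83 / 2,163,000 shares = $0.31.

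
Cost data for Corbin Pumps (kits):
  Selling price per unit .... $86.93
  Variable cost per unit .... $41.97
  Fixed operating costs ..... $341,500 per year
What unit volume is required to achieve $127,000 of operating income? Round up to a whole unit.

10,421 kits

Each unit contributes $86.93 − $41.97 = $44.96.
Units = (FC + target) / CM = ($341,500 + $127,000) / $44.96 = 10,420.37, so 10,421 kits.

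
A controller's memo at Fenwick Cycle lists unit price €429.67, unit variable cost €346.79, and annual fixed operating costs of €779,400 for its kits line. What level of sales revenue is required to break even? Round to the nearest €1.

€4,040,598

Contribution margin per unit = €429.67 − €346.79 = €82.88, a CM ratio of €82.88 ÷ €429.67 = 0.1929.
Break-even revenue = fixed costs × price ÷ CM = €779,400 × €429.67 ÷ €82.88 = €4,040,598.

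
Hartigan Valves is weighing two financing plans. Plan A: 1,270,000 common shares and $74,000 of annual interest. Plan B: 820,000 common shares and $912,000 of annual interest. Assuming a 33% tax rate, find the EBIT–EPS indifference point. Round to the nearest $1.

$2,439,022

Set EPS_A = EPS_B: (EBIT − $74,000)(1 − 0.33) ÷ 1,270,000 = (EBIT − $912,000)(1 − 0.33) ÷ 820,000.
The (1 − t) factor cancels: (EBIT − 74,000) × 820,000 = (EBIT − 912,000) × 1,270,000.
Solving, EBIT = (912,000·1,270,000 − 74,000·820,000) / (1,270,000 − 820,000) = 1,097,560,000,000 / 450,000 = 2,439,022.22.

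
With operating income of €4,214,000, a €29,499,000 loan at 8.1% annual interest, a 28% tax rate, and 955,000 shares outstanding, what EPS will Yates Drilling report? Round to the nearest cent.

Interest = €2,389,419.00, so EBT = €4,214,000 − €2,389,419.00 = €1,824,581.00.
After tax at 28%: net income = €1,824,581.00 × 0.72 = €1,313,698.32.
EPS = €1,313,698.32 ÷ 955,000 = €1.38.

€1.38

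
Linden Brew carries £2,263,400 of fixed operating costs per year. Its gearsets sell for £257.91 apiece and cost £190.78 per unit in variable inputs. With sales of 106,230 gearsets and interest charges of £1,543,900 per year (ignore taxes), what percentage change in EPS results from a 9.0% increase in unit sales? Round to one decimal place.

+19.3%

At 106,230 units, contribution = 106,230 × £67.13 = £7,131,219.90.
Subtracting fixed costs: EBIT = £7,131,219.90 − £2,263,400 = £4,867,819.90.
After interest of £1,543,900.00, pre-tax earnings = £3,323,919.90.
Degree of combined leverage = contribution ÷ (EBIT − I) = £7,131,219.90 ÷ £3,323,919.90 = 2.1454.
%ΔEPS = DCL × %ΔSales = 2.1454 × +9.0% = +19.3%.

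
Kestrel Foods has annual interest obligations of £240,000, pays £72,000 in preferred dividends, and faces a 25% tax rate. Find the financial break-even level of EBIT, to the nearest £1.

£336,000

Grossing the preferred dividend up to pre-tax terms: £72,000 / (1 − 0.25) = £96,000.00.
Financial break-even EBIT = interest + D_p ÷ (1 − t) = £240,000 + £96,000.00 = £336,000.00.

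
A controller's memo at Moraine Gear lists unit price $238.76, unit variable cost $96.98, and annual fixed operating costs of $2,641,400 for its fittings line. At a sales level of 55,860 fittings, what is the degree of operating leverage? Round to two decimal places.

Total contribution margin = 55,860 × $141.78 = $7,919,830.80.
Subtracting fixed costs: EBIT = $7,919,830.80 − $2,641,400 = $5,278,430.80.
Degree of operating leverage = $7,919,830.80 / $5,278,430.80 = 1.5004.

1.50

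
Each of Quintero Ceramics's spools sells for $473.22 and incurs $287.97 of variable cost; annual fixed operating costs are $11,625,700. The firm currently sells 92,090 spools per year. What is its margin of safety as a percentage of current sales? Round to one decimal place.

Each unit contributes $473.22 − $287.97 = $185.25. Break-even units = $11,625,700 ÷ $185.25 = 62,756.82; break-even revenue = 62,756.82 × $473.22 = $29,697,780.05.
Actual sales revenue = 92,090 × $473.22 = $43,578,829.80.
Margin of safety = ($43,578,829.80 − $29,697,780.05) ÷ $43,578,829.80 = 31.9%.

31.9%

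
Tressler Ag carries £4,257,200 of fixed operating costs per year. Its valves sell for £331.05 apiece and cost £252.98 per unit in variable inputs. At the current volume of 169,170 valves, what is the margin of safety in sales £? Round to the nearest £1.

£37,951,390

Each unit contributes £331.05 − £252.98 = £78.07. Break-even units = £4,257,200 ÷ £78.07 = 54,530.55; break-even revenue = 54,530.55 × £331.05 = £18,052,338.41.
Actual sales revenue = 169,170 × £331.05 = £56,003,728.50.
Margin of safety = £56,003,728.50 − £18,052,338.41 = £37,951,390.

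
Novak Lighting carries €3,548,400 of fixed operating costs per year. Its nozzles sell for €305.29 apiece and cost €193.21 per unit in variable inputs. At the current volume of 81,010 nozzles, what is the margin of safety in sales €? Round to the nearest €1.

€15,066,205

Contribution margin per unit = €305.29 − €193.21 = €112.08. Break-even units = €3,548,400 ÷ €112.08 = 31,659.53; break-even revenue = 31,659.53 × €305.29 = €9,665,337.58.
Current sales = 81,010 × €305.29 = €24,731,542.90.
Margin of safety = €24,731,542.90 − €9,665,337.58 = €15,066,205.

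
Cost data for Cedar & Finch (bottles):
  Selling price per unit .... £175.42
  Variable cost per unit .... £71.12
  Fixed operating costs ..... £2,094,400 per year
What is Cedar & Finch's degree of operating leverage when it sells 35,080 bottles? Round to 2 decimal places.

2.34

Total contribution margin = 35,080 × £104.30 = £3,658,844.00.
Subtracting fixed costs: EBIT = £3,658,844.00 − £2,094,400 = £1,564,444.00.
So DOL = total CM / EBIT = £3,658,844.00 / £1,564,444.00 = 2.3388.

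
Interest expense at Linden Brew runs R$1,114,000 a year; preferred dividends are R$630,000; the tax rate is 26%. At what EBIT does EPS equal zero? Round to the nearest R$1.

R$1,965,351

Grossing the preferred dividend up to pre-tax terms: R$630,000 / (1 − 0.26) = R$851,351.35.
Financial break-even EBIT = interest + D_p ÷ (1 − t) = R$1,114,000 + R$851,351.35 = R$1,965,351.35.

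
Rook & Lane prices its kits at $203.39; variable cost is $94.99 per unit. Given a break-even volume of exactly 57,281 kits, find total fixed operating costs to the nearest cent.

$6,209,260.40

Contribution margin per unit = $203.39 − $94.99 = $108.40.
Fixed costs = break-even units × CM = 57,281 × $108.40 = $6,209,260.40.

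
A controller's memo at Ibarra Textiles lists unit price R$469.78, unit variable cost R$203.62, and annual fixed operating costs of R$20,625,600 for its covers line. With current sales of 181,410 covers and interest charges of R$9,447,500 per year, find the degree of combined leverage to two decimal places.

2.65

At 181,410 units, contribution = 181,410 × R$266.16 = R$48,284,085.60.
EBIT = R$48,284,085.60 − R$20,625,600 = R$27,658,485.60. Interest = R$9,447,500.00.
DOL = R$48,284,085.60 ÷ R$27,658,485.60 = 1.7457; DFL = R$27,658,485.60 ÷ R$18,210,985.60 = 1.5188.
DCL = DOL × DFL = 1.7457 × 1.5188 = 2.6514.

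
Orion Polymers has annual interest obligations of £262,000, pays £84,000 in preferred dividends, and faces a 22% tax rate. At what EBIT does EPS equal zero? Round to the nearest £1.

Grossing the preferred dividend up to pre-tax terms: £84,000 / (1 − 0.22) = £107,692.31.
EPS = 0 when EBIT covers interest plus the pre-tax preferred burden: £262,000 + £107,692.31 = £369,692.31.

£369,692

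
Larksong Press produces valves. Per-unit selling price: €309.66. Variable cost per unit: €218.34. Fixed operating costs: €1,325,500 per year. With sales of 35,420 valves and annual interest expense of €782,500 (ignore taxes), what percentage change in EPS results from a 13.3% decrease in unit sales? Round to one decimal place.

Total contribution margin = 35,420 × €91.32 = €3,234,554.40.
Subtracting fixed costs: EBIT = €3,234,554.40 − €1,325,500 = €1,909,054.40.
Interest = €782,500.00, so EBIT − I = €1,126,554.40.
Degree of combined leverage = contribution ÷ (EBIT − I) = €3,234,554.40 ÷ €1,126,554.40 = 2.8712.
EPS therefore changes by 2.8712 × (-13.3%) = -38.2%.

-38.2%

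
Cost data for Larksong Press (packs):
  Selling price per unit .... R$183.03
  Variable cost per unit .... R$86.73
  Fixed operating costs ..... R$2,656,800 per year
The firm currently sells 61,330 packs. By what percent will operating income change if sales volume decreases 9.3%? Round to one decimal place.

-16.9%

Total contribution margin = 61,330 × R$96.30 = R$5,906,079.00.
Operating income = contribution − fixed costs = R$5,906,079.00 − R$2,656,800 = R$3,249,279.00.
So DOL = total CM / EBIT = R$5,906,079.00 / R$3,249,279.00 = 1.8177.
So EBIT moves 1.8177 × (-9.3%) = -16.9%.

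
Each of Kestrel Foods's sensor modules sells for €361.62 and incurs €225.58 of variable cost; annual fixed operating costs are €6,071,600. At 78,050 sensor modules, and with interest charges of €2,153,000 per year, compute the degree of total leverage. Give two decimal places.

4.44

Total contribution margin = 78,050 × €136.04 = €10,617,922.00.
EBIT = €10,617,922.00 − €6,071,600 = €4,546,322.00. Interest = €2,153,000.00.
DOL = €10,617,922.00 ÷ €4,546,322.00 = 2.3355; DFL = €4,546,322.00 ÷ €2,393,322.00 = 1.8996.
Combined leverage = 2.3355 × 1.8996 = 4.4365.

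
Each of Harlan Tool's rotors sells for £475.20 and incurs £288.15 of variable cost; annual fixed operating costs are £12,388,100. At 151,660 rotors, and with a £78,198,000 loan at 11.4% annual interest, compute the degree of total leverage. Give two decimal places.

Contribution at this volume is 151,660 × £187.05 = £28,368,003.00.
Subtracting fixed costs: EBIT = £28,368,003.00 − £12,388,100 = £15,979,903.00. Interest = £8,914,572.00, so EBIT − I = £7,065,331.00.
Degree of total leverage = total CM / (EBIT − interest) = £28,368,003.00 / £7,065,331.00 = 4.0151.

4.02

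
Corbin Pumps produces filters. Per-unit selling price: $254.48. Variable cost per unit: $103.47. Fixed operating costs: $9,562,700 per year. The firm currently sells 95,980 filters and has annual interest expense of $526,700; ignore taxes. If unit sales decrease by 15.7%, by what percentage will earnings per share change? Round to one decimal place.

Contribution at this volume is 95,980 × $151.01 = $14,493,939.80.
EBIT = $14,493,939.80 − $9,562,700 = $4,931,239.80.
After interest of $526,700.00, pre-tax earnings = $4,404,539.80.
DCL = total CM / (EBIT − I) = $14,493,939.80 / $4,404,539.80 = 3.2907.
EPS therefore changes by 3.2907 × (-15.7%) = -51.7%.

-51.7%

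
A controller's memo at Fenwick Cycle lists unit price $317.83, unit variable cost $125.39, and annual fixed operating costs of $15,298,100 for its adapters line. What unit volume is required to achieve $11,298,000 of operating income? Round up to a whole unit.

Each unit contributes $317.83 − $125.39 = $192.44.
Required volume = (fixed costs + target profit) ÷ CM = ($15,298,100 + $11,298,000) ÷ $192.44 = 138,204.64, so 138,205 adapters.

138,205 adapters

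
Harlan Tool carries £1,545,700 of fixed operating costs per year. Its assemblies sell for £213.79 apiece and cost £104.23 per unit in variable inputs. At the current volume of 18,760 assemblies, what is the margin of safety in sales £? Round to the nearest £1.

Unit CM = price − variable cost = £213.79 − £104.23 = £109.56. Break-even units = £1,545,700 ÷ £109.56 = 14,108.25; break-even revenue = 14,108.25 × £213.79 = £3,016,203.02.
Current sales = 18,760 × £213.79 = £4,010,700.40.
Margin of safety = £4,010,700.40 − £3,016,203.02 = £994,497.

£994,497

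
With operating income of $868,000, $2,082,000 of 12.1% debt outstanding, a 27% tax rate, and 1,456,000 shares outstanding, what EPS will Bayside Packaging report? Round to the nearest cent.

$0.31

Interest = $251,922.00, so EBT = $868,000 − $251,922.00 = $616,078.00.
After tax at 27%: net income = $616,078.00 × 0.73 = $449,736.94.
EPS = $449,736.94 ÷ 1,456,000 = $0.31.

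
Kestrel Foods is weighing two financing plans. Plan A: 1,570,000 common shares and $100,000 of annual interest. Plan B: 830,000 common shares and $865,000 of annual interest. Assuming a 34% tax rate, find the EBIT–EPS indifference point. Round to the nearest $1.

At indifference, (EBIT − 100,000)(1 − t)/1,570,000 = (EBIT − 865,000)(1 − t)/830,000.
The (1 − t) factor cancels: (EBIT − 100,000) × 830,000 = (EBIT − 865,000) × 1,570,000.
EBIT × (1,570,000 − 830,000) = 865,000 × 1,570,000 − 100,000 × 830,000 = 1,275,050,000,000, so EBIT = 1,275,050,000,000 ÷ 740,000 = 1,723,040.54.

$1,723,041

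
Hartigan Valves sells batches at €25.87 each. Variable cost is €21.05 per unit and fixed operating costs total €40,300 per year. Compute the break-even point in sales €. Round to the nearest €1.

Contribution margin per unit = €25.87 − €21.05 = €4.82, a CM ratio of €4.82 ÷ €25.87 = 0.1863.
Break-even sales = FC ÷ CM ratio = €40,300 × €25.87 / €4.82 = €216,299.

€216,299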